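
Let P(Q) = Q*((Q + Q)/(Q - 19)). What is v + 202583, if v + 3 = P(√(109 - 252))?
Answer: 51052877/252 + 143*I*√143/252 ≈ 2.0259e+5 + 6.7858*I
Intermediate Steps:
P(Q) = 2*Q²/(-19 + Q) (P(Q) = Q*((2*Q)/(-19 + Q)) = Q*(2*Q/(-19 + Q)) = 2*Q²/(-19 + Q))
v = -3 - 286/(-19 + I*√143) (v = -3 + 2*(√(109 - 252))²/(-19 + √(109 - 252)) = -3 + 2*(√(-143))²/(-19 + √(-143)) = -3 + 2*(I*√143)²/(-19 + I*√143) = -3 + 2*(-143)/(-19 + I*√143) = -3 - 286/(-19 + I*√143) ≈ 7.7817 + 6.7858*I)
v + 202583 = (1961/252 + 143*I*√143/252) + 202583 = 51052877/252 + 143*I*√143/252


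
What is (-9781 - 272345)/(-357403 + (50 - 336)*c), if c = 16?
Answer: 282126/361979 ≈ 0.77940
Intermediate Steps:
(-9781 - 272345)/(-357403 + (50 - 336)*c) = (-9781 - 272345)/(-357403 + (50 - 336)*16) = -282126/(-357403 - 286*16) = -282126/(-357403 - 4576) = -282126/(-361979) = -282126*(-1/361979) = 282126/361979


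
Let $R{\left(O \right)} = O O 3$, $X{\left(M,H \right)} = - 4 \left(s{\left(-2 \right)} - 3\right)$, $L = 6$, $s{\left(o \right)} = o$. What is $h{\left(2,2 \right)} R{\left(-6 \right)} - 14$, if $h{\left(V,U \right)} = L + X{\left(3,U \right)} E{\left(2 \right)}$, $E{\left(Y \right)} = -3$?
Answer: $-5846$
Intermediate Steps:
$X{\left(M,H \right)} = 20$ ($X{\left(M,H \right)} = - 4 \left(-2 - 3\right) = \left(-4\right) \left(-5\right) = 20$)
$h{\left(V,U \right)} = -54$ ($h{\left(V,U \right)} = 6 + 20 \left(-3\right) = 6 - 60 = -54$)
$R{\left(O \right)} = 3 O^{2}$ ($R{\left(O \right)} = O^{2} \cdot 3 = 3 O^{2}$)
$h{\left(2,2 \right)} R{\left(-6 \right)} - 14 = - 54 \cdot 3 \left(-6\right)^{2} - 14 = - 54 \cdot 3 \cdot 36 - 14 = \left(-54\right) 108 - 14 = -5832 - 14 = -5846$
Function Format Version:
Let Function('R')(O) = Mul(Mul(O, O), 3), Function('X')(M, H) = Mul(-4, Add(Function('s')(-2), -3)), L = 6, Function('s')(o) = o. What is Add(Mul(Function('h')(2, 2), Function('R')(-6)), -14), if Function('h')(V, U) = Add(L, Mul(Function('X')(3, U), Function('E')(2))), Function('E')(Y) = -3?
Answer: -5846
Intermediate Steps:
Function('X')(M, H) = 20 (Function('X')(M, H) = Mul(-4, Add(-2, -3)) = Mul(-4, -5) = 20)
Function('h')(V, U) = -54 (Function('h')(V, U) = Add(6, Mul(20, -3)) = Add(6, -60) = -54)
Function('R')(O) = Mul(3, Pow(O, 2)) (Function('R')(O) = Mul(Pow(O, 2), 3) = Mul(3, Pow(O, 2)))
Add(Mul(Function('h')(2, 2), Function('R')(-6)), -14) = Add(Mul(-54, Mul(3, Pow(-6, 2))), -14) = Add(Mul(-54, Mul(3, 36)), -14) = Add(Mul(-54, 108), -14) = Add(-5832, -14) = -5846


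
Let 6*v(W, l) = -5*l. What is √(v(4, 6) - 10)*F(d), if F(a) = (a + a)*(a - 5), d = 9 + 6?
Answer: 300*I*√15 ≈ 1161.9*I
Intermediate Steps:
v(W, l) = -5*l/6 (v(W, l) = (-5*l)/6 = -5*l/6)
d = 15
F(a) = 2*a*(-5 + a) (F(a) = (2*a)*(-5 + a) = 2*a*(-5 + a))
√(v(4, 6) - 10)*F(d) = √(-⅚*6 - 10)*(2*15*(-5 + 15)) = √(-5 - 10)*(2*15*10) = √(-15)*300 = (I*√15)*300 = 300*I*√15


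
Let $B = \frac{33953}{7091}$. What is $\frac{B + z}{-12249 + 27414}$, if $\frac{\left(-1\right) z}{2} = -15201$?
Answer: $\frac{43122907}{21507003} \approx 2.0051$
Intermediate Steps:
$z = 30402$ ($z = \left(-2\right) \left(-15201\right) = 30402$)
$B = \frac{33953}{7091}$ ($B = 33953 \cdot \frac{1}{7091} = \frac{33953}{7091} \approx 4.7882$)
$\frac{B + z}{-12249 + 27414} = \frac{\frac{33953}{7091} + 30402}{-12249 + 27414} = \frac{215614535}{7091 \cdot 15165} = \frac{215614535}{7091} \cdot \frac{1}{15165} = \frac{43122907}{21507003}$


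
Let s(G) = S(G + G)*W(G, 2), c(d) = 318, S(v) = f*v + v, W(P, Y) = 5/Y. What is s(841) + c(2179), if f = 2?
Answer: 12933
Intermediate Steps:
S(v) = 3*v (S(v) = 2*v + v = 3*v)
s(G) = 15*G (s(G) = (3*(G + G))*(5/2) = (3*(2*G))*(5*(½)) = (6*G)*(5/2) = 15*G)
s(841) + c(2179) = 15*841 + 318 = 12615 + 318 = 12933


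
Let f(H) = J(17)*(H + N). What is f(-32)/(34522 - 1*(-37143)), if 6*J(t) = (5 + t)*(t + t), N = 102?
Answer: 476/3909 ≈ 0.12177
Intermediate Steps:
J(t) = t*(5 + t)/3 (J(t) = ((5 + t)*(t + t))/6 = ((5 + t)*(2*t))/6 = (2*t*(5 + t))/6 = t*(5 + t)/3)
f(H) = 12716 + 374*H/3 (f(H) = ((1/3)*17*(5 + 17))*(H + 102) = ((1/3)*17*22)*(102 + H) = 374*(102 + H)/3 = 12716 + 374*H/3)
f(-32)/(34522 - 1*(-37143)) = (12716 + (374/3)*(-32))/(34522 - 1*(-37143)) = (12716 - 11968/3)/(34522 + 37143) = (26180/3)/71665 = (26180/3)*(1/71665) = 476/3909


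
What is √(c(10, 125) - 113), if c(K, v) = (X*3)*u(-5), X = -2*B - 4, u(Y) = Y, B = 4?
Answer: √67 ≈ 8.1853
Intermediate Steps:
X = -12 (X = -2*4 - 4 = -8 - 4 = -12)
c(K, v) = 180 (c(K, v) = -12*3*(-5) = -36*(-5) = 180)
√(c(10, 125) - 113) = √(180 - 113) = √67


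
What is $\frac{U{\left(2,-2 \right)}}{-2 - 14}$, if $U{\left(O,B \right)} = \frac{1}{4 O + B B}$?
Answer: $- \frac{1}{192} \approx -0.0052083$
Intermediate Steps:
$U{\left(O,B \right)} = \frac{1}{B^{2} + 4 O}$ ($U{\left(O,B \right)} = \frac{1}{4 O + B^{2}} = \frac{1}{B^{2} + 4 O}$)
$\frac{U{\left(2,-2 \right)}}{-2 - 14} = \frac{1}{\left(-2 - 14\right) \left(\left(-2\right)^{2} + 4 \cdot 2\right)} = \frac{1}{\left(-16\right) \left(4 + 8\right)} = - \frac{1}{16 \cdot 12} = \left(- \frac{1}{16}\right) \frac{1}{12} = - \frac{1}{192}$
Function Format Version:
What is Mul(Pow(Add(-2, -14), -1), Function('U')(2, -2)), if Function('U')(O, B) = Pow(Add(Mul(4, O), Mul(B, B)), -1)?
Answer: Rational(-1, 192) ≈ -0.0052083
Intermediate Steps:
Function('U')(O, B) = Pow(Add(Pow(B, 2), Mul(4, O)), -1) (Function('U')(O, B) = Pow(Add(Mul(4, O), Pow(B, 2)), -1) = Pow(Add(Pow(B, 2), Mul(4, O)), -1))
Mul(Pow(Add(-2, -14), -1), Function('U')(2, -2)) = Mul(Pow(Add(-2, -14), -1), Pow(Add(Pow(-2, 2), Mul(4, 2)), -1)) = Mul(Pow(-16, -1), Pow(Add(4, 8), -1)) = Mul(Rational(-1, 16), Pow(12, -1)) = Mul(Rational(-1, 16), Rational(1, 12)) = Rational(-1, 192)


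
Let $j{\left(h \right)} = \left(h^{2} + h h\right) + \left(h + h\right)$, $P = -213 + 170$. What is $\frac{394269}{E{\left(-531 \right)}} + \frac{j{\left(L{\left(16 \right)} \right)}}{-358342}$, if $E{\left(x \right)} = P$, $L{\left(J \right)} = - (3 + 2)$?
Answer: $- \frac{70641571859}{7704353} \approx -9169.0$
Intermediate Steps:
$L{\left(J \right)} = -5$ ($L{\left(J \right)} = \left(-1\right) 5 = -5$)
$P = -43$
$E{\left(x \right)} = -43$
$j{\left(h \right)} = 2 h + 2 h^{2}$ ($j{\left(h \right)} = \left(h^{2} + h^{2}\right) + 2 h = 2 h^{2} + 2 h = 2 h + 2 h^{2}$)
$\frac{394269}{E{\left(-531 \right)}} + \frac{j{\left(L{\left(16 \right)} \right)}}{-358342} = \frac{394269}{-43} + \frac{2 \left(-5\right) \left(1 - 5\right)}{-358342} = 394269 \left(- \frac{1}{43}\right) + 2 \left(-5\right) \left(-4\right) \left(- \frac{1}{358342}\right) = - \frac{394269}{43} + 40 \left(- \frac{1}{358342}\right) = - \frac{394269}{43} - \frac{20}{179171} = - \frac{70641571859}{7704353}$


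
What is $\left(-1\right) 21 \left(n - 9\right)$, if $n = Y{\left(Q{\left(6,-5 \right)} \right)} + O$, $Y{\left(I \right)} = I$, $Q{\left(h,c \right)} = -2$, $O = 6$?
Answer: $105$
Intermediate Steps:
$n = 4$ ($n = -2 + 6 = 4$)
$\left(-1\right) 21 \left(n - 9\right) = \left(-1\right) 21 \left(4 - 9\right) = - 21 \left(4 - 9\right) = \left(-21\right) \left(-5\right) = 105$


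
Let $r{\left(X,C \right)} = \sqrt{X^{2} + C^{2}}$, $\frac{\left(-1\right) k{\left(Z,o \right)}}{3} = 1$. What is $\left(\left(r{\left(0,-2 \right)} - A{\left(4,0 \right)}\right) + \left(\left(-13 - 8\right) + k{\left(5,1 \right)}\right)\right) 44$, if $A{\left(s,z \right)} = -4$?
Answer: $-792$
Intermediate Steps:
$k{\left(Z,o \right)} = -3$ ($k{\left(Z,o \right)} = \left(-3\right) 1 = -3$)
$r{\left(X,C \right)} = \sqrt{C^{2} + X^{2}}$
$\left(\left(r{\left(0,-2 \right)} - A{\left(4,0 \right)}\right) + \left(\left(-13 - 8\right) + k{\left(5,1 \right)}\right)\right) 44 = \left(\left(\sqrt{\left(-2\right)^{2} + 0^{2}} - -4\right) - 24\right) 44 = \left(\left(\sqrt{4 + 0} + 4\right) - 24\right) 44 = \left(\left(\sqrt{4} + 4\right) - 24\right) 44 = \left(\left(2 + 4\right) - 24\right) 44 = \left(6 - 24\right) 44 = \left(-18\right) 44 = -792$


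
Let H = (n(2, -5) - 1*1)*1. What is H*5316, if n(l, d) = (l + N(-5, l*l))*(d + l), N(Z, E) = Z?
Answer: 42528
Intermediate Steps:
n(l, d) = (-5 + l)*(d + l) (n(l, d) = (l - 5)*(d + l) = (-5 + l)*(d + l))
H = 8 (H = ((2² - 5*(-5) - 5*2 - 5*2) - 1*1)*1 = ((4 + 25 - 10 - 10) - 1)*1 = (9 - 1)*1 = 8*1 = 8)
H*5316 = 8*5316 = 42528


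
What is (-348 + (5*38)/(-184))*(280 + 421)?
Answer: -22509811/92 ≈ -2.4467e+5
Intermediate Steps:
(-348 + (5*38)/(-184))*(280 + 421) = (-348 + 190*(-1/184))*701 = (-348 - 95/92)*701 = -32111/92*701 = -22509811/92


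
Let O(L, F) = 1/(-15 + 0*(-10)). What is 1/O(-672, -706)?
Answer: -15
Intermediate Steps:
O(L, F) = -1/15 (O(L, F) = 1/(-15 + 0) = 1/(-15) = -1/15)
1/O(-672, -706) = 1/(-1/15) = -15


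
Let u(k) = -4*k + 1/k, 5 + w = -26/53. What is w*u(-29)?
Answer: -978633/1537 ≈ -636.72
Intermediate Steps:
w = -291/53 (w = -5 - 26/53 = -291/53 ≈ -5.4906)
u(k) = 1/k - 4*k
w*u(-29) = -291*(1/(-29) - 4*(-29))/53 = -291*(-1/29 + 116)/53 = -291/53*3363/29 = -978633/1537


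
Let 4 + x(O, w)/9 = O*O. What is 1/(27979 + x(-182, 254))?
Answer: 1/326059 ≈ 3.0669e-6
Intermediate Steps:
x(O, w) = -36 + 9*O² (x(O, w) = -36 + 9*(O*O) = -36 + 9*O²)
1/(27979 + x(-182, 254)) = 1/(27979 + (-36 + 9*(-182)²)) = 1/(27979 + (-36 + 9*33124)) = 1/(27979 + (-36 + 298116)) = 1/(27979 + 298080) = 1/326059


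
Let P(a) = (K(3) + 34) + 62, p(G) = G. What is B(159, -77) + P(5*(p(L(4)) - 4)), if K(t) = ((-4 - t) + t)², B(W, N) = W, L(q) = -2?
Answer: 271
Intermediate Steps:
K(t) = 16 (K(t) = (-4)² = 16)
P(a) = 112 (P(a) = (16 + 34) + 62 = 50 + 62 = 112)
B(159, -77) + P(5*(p(L(4)) - 4)) = 159 + 112 = 271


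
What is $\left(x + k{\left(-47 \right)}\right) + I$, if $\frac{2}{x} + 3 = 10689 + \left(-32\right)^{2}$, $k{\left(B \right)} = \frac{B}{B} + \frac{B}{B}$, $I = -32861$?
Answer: $- \frac{192389444}{5855} \approx -32859.0$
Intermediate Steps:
$k{\left(B \right)} = 2$ ($k{\left(B \right)} = 1 + 1 = 2$)
$x = \frac{1}{5855}$ ($x = \frac{2}{-3 + \left(10689 + \left(-32\right)^{2}\right)} = \frac{2}{-3 + \left(10689 + 1024\right)} = \frac{2}{-3 + 11713} = \frac{2}{11710} = 2 \cdot \frac{1}{11710} = \frac{1}{5855} \approx 0.00017079$)
$\left(x + k{\left(-47 \right)}\right) + I = \left(\frac{1}{5855} + 2\right) - 32861 = \frac{11711}{5855} - 32861 = - \frac{192389444}{5855}$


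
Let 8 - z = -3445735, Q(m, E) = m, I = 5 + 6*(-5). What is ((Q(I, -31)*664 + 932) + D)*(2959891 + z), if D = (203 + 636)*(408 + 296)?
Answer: 3683162682392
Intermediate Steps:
I = -25 (I = 5 - 30 = -25)
D = 590656 (D = 839*704 = 590656)
z = 3445743 (z = 8 - 1*(-3445735) = 8 + 3445735 = 3445743)
((Q(I, -31)*664 + 932) + D)*(2959891 + z) = ((-25*664 + 932) + 590656)*(2959891 + 3445743) = ((-16600 + 932) + 590656)*6405634 = (-15668 + 590656)*6405634 = 574988*6405634 = 3683162682392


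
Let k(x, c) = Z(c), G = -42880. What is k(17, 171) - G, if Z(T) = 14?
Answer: 42894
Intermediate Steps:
k(x, c) = 14
k(17, 171) - G = 14 - 1*(-42880) = 14 + 42880 = 42894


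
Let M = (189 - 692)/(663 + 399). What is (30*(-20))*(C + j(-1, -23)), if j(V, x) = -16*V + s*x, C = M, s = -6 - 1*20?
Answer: -65156500/177 ≈ -3.6812e+5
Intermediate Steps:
s = -26 (s = -6 - 20 = -26)
M = -503/1062 ≈ -0.47363
C = -503/1062 ≈ -0.47363
j(V, x) = -26*x - 16*V (j(V, x) = -16*V - 26*x = -26*x - 16*V)
(30*(-20))*(C + j(-1, -23)) = (30*(-20))*(-503/1062 + (-26*(-23) - 16*(-1))) = -600*(-503/1062 + (598 + 16)) = -600*(-503/1062 + 614) = -600*651565/1062 = -65156500/177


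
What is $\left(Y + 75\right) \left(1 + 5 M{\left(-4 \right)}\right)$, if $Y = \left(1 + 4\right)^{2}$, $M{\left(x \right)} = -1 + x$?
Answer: $-2400$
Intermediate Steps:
$Y = 25$ ($Y = 5^{2} = 25$)
$\left(Y + 75\right) \left(1 + 5 M{\left(-4 \right)}\right) = \left(25 + 75\right) \left(1 + 5 \left(-1 - 4\right)\right) = 100 \left(1 + 5 \left(-5\right)\right) = 100 \left(1 - 25\right) = 100 \left(-24\right) = -2400$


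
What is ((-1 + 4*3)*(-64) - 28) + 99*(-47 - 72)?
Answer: -12513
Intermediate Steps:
((-1 + 4*3)*(-64) - 28) + 99*(-47 - 72) = ((-1 + 12)*(-64) - 28) + 99*(-119) = (11*(-64) - 28) - 11781 = (-704 - 28) - 11781 = -732 - 11781 = -12513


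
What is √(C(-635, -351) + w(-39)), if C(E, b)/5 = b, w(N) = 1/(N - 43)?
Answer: I*√11800702/82 ≈ 41.893*I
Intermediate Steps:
w(N) = 1/(-43 + N)
C(E, b) = 5*b
√(C(-635, -351) + w(-39)) = √(5*(-351) + 1/(-43 - 39)) = √(-1755 + 1/(-82)) = √(-1755 - 1/82) = √(-143911/82) = I*√11800702/82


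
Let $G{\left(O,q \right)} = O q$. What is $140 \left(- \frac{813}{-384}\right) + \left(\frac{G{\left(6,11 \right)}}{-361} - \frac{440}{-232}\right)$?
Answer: $\frac{99872577}{335008} \approx 298.12$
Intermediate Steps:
$140 \left(- \frac{813}{-384}\right) + \left(\frac{G{\left(6,11 \right)}}{-361} - \frac{440}{-232}\right) = 140 \left(- \frac{813}{-384}\right) + \left(\frac{6 \cdot 11}{-361} - \frac{440}{-232}\right) = 140 \left(\left(-813\right) \left(- \frac{1}{384}\right)\right) + \left(66 \left(- \frac{1}{361}\right) - - \frac{55}{29}\right) = 140 \cdot \frac{271}{128} + \left(- \frac{66}{361} + \frac{55}{29}\right) = \frac{9485}{32} + \frac{17941}{10469} = \frac{99872577}{335008}$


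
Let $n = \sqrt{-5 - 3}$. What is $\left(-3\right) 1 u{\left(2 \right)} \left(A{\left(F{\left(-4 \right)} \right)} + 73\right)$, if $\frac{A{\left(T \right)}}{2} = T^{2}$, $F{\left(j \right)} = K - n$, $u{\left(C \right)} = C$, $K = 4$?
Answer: $-534 + 192 i \sqrt{2} \approx -534.0 + 271.53 i$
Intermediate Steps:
$n = 2 i \sqrt{2}$ ($n = \sqrt{-8} = 2 i \sqrt{2} \approx 2.8284 i$)
$F{\left(j \right)} = 4 - 2 i \sqrt{2}$
$A{\left(T \right)} = 2 T^{2}$
$\left(-3\right) 1 u{\left(2 \right)} \left(A{\left(F{\left(-4 \right)} \right)} + 73\right) = \left(-3\right) 1 \cdot 2 \left(2 \left(4 - 2 i \sqrt{2}\right)^{2} + 73\right) = \left(-3\right) 2 \left(73 + 2 \left(4 - 2 i \sqrt{2}\right)^{2}\right) = - 6 \left(73 + 2 \left(4 - 2 i \sqrt{2}\right)^{2}\right) = -438 - 12 \left(4 - 2 i \sqrt{2}\right)^{2}$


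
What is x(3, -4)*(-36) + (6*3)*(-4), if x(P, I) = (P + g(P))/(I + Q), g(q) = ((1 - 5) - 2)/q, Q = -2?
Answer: -66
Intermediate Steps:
g(q) = -6/q (g(q) = (-4 - 2)/q = -6/q)
x(P, I) = (P - 6/P)/(-2 + I) (x(P, I) = (P - 6/P)/(I - 2) = (P - 6/P)/(-2 + I))
x(3, -4)*(-36) + (6*3)*(-4) = ((-6 + 3²)/(3*(-2 - 4)))*(-36) + (6*3)*(-4) = ((⅓)*(-6 + 9)/(-6))*(-36) + 18*(-4) = ((⅓)*(-⅙)*3)*(-36) - 72 = -⅙*(-36) - 72 = 6 - 72 = -66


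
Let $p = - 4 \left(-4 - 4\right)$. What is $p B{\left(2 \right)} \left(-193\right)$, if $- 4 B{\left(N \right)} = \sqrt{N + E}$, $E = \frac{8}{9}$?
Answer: $\frac{1544 \sqrt{26}}{3} \approx 2624.3$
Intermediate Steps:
$p = 32$ ($p = \left(-4\right) \left(-8\right) = 32$)
$E = \frac{8}{9}$ ($E = 8 \cdot \frac{1}{9} = \frac{8}{9} \approx 0.88889$)
$B{\left(N \right)} = - \frac{\sqrt{\frac{8}{9} + N}}{4}$ ($B{\left(N \right)} = - \frac{\sqrt{N + \frac{8}{9}}}{4} = - \frac{\sqrt{\frac{8}{9} + N}}{4}$)
$p B{\left(2 \right)} \left(-193\right) = 32 \left(- \frac{\sqrt{8 + 9 \cdot 2}}{12}\right) \left(-193\right) = 32 \left(- \frac{\sqrt{8 + 18}}{12}\right) \left(-193\right) = 32 \left(- \frac{\sqrt{26}}{12}\right) \left(-193\right) = - \frac{8 \sqrt{26}}{3} \left(-193\right) = \frac{1544 \sqrt{26}}{3}$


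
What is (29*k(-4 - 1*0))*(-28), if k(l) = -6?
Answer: 4872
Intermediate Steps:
(29*k(-4 - 1*0))*(-28) = (29*(-6))*(-28) = -174*(-28) = 4872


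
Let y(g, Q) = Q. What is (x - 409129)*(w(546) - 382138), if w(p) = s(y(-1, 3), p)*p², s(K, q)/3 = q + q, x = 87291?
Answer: -314193020883764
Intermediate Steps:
s(K, q) = 6*q (s(K, q) = 3*(q + q) = 3*(2*q) = 6*q)
w(p) = 6*p³ (w(p) = (6*p)*p² = 6*p³)
(x - 409129)*(w(546) - 382138) = (87291 - 409129)*(6*546³ - 382138) = -321838*(6*162771336 - 382138) = -321838*(976628016 - 382138) = -321838*976245878 = -314193020883764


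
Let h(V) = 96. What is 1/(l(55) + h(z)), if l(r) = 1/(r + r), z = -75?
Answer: 110/10561 ≈ 0.010416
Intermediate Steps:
l(r) = 1/(2*r)
1/(l(55) + h(z)) = 1/((½)/55 + 96) = 1/((½)*(1/55) + 96) = 1/(1/110 + 96) = 1/(10561/110) = 110/10561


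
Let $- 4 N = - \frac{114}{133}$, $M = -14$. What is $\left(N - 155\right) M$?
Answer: $2167$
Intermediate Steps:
$N = \frac{3}{14}$ ($N = - \frac{\left(-114\right) \frac{1}{133}}{4} = \left(- \frac{1}{4}\right) \left(- \frac{6}{7}\right) = \frac{3}{14} \approx 0.21429$)
$\left(N - 155\right) M = \left(\frac{3}{14} - 155\right) \left(-14\right) = \left(- \frac{2167}{14}\right) \left(-14\right) = 2167$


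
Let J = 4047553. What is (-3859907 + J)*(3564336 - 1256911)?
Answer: 432979071550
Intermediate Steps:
(-3859907 + J)*(3564336 - 1256911) = (-3859907 + 4047553)*(3564336 - 1256911) = 187646*2307425 = 432979071550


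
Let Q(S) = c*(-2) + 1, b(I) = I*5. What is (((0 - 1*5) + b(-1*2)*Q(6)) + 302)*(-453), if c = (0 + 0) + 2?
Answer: -148131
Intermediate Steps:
c = 2 (c = 0 + 2 = 2)
b(I) = 5*I
Q(S) = -3 (Q(S) = 2*(-2) + 1 = -4 + 1 = -3)
(((0 - 1*5) + b(-1*2)*Q(6)) + 302)*(-453) = (((0 - 1*5) + (5*(-1*2))*(-3)) + 302)*(-453) = (((0 - 5) + (5*(-2))*(-3)) + 302)*(-453) = ((-5 - 10*(-3)) + 302)*(-453) = ((-5 + 30) + 302)*(-453) = (25 + 302)*(-453) = 327*(-453) = -148131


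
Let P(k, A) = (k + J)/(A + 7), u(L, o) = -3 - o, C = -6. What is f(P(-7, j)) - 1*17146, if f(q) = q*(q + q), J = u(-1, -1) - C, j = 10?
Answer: -4955176/289 ≈ -17146.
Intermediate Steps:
J = 4 (J = (-3 - 1*(-1)) - 1*(-6) = (-3 + 1) + 6 = -2 + 6 = 4)
P(k, A) = (4 + k)/(7 + A) (P(k, A) = (k + 4)/(A + 7) = (4 + k)/(7 + A))
f(q) = 2*q² (f(q) = q*(2*q) = 2*q²)
f(P(-7, j)) - 1*17146 = 2*((4 - 7)/(7 + 10))² - 1*17146 = 2*(-3/17)² - 17146 = 2*(9/289) - 17146 = 18/289 - 17146 = -4955176/289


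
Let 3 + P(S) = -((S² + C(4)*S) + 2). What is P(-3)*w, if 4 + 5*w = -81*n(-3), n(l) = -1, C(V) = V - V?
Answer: -1078/5 ≈ -215.60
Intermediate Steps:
C(V) = 0
w = 77/5 (w = -⅘ + (-81*(-1))/5 = -⅘ + (⅕)*81 = -⅘ + 81/5 = 77/5 ≈ 15.400)
P(S) = -5 - S² (P(S) = -3 - ((S² + 0*S) + 2) = -3 - ((S² + 0) + 2) = -3 - (S² + 2) = -3 - (2 + S²) = -3 + (-2 - S²) = -5 - S²)
P(-3)*w = (-5 - 1*(-3)²)*(77/5) = (-5 - 1*9)*(77/5) = (-5 - 9)*(77/5) = -14*77/5 = -1078/5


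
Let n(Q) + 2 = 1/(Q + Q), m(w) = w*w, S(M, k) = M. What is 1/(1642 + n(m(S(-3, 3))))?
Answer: 18/29521 ≈ 0.00060974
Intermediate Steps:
m(w) = w²
n(Q) = -2 + 1/(2*Q) (n(Q) = -2 + 1/(Q + Q) = -2 + 1/(2*Q))
1/(1642 + n(m(S(-3, 3)))) = 1/(1642 + (-2 + 1/(2*((-3)²)))) = 1/(1642 + (-2 + (½)/9)) = 1/(1642 + (-2 + (½)*(⅑))) = 1/(1642 + (-2 + 1/18)) = 1/(1642 - 35/18) = 1/(29521/18) = 18/29521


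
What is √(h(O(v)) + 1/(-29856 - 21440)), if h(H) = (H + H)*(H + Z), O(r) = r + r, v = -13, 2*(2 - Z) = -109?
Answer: I*√260825595142/12824 ≈ 39.825*I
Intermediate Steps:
Z = 113/2 (Z = 2 - ½*(-109) = 2 + 109/2 = 113/2 ≈ 56.500)
O(r) = 2*r
h(H) = 2*H*(113/2 + H) (h(H) = (H + H)*(H + 113/2) = (2*H)*(113/2 + H) = 2*H*(113/2 + H))
√(h(O(v)) + 1/(-29856 - 21440)) = √((2*(-13))*(113 + 2*(2*(-13))) + 1/(-29856 - 21440)) = √(-26*(113 + 2*(-26)) + 1/(-51296)) = √(-26*(113 - 52) - 1/51296) = √(-26*61 - 1/51296) = √(-1586 - 1/51296) = √(-81355457/51296) = I*√260825595142/12824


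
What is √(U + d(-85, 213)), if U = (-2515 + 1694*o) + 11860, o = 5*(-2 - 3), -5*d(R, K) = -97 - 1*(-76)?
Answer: 2*I*√206255/5 ≈ 181.66*I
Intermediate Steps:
d(R, K) = 21/5 (d(R, K) = -(-97 - 1*(-76))/5 = -(-97 + 76)/5 = -⅕*(-21) = 21/5)
o = -25 (o = 5*(-5) = -25)
U = -33005 (U = (-2515 + 1694*(-25)) + 11860 = (-2515 - 42350) + 11860 = -44865 + 11860 = -33005)
√(U + d(-85, 213)) = √(-33005 + 21/5) = √(-165004/5) = 2*I*√206255/5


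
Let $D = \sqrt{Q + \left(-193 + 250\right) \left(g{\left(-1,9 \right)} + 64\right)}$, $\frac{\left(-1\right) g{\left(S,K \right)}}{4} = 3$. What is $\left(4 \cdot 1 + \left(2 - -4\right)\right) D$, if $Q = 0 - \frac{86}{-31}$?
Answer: $\frac{10 \sqrt{2851070}}{31} \approx 544.68$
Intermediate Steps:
$g{\left(S,K \right)} = -12$ ($g{\left(S,K \right)} = \left(-4\right) 3 = -12$)
$Q = \frac{86}{31}$ ($Q = 0 - - \frac{86}{31} = 0 + \frac{86}{31} = \frac{86}{31} \approx 2.7742$)
$D = \frac{\sqrt{2851070}}{31}$ ($D = \sqrt{\frac{86}{31} + \left(-193 + 250\right) \left(-12 + 64\right)} = \sqrt{\frac{86}{31} + 57 \cdot 52} = \sqrt{\frac{86}{31} + 2964} = \sqrt{\frac{91970}{31}} = \frac{\sqrt{2851070}}{31} \approx 54.468$)
$\left(4 \cdot 1 + \left(2 - -4\right)\right) D = \left(4 \cdot 1 + \left(2 - -4\right)\right) \frac{\sqrt{2851070}}{31} = \left(4 + \left(2 + 4\right)\right) \frac{\sqrt{2851070}}{31} = \left(4 + 6\right) \frac{\sqrt{2851070}}{31} = 10 \frac{\sqrt{2851070}}{31} = \frac{10 \sqrt{2851070}}{31}$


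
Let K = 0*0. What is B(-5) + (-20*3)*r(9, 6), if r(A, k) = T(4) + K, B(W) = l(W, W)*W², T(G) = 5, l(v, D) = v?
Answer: -425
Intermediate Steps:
K = 0
B(W) = W³ (B(W) = W*W² = W³)
r(A, k) = 5 (r(A, k) = 5 + 0 = 5)
B(-5) + (-20*3)*r(9, 6) = (-5)³ - 20*3*5 = -125 - 60*5 = -125 - 300 = -425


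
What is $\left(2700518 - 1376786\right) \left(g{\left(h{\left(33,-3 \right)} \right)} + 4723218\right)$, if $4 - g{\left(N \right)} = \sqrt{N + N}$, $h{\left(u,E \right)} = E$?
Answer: $6252280104504 - 1323732 i \sqrt{6} \approx 6.2523 \cdot 10^{12} - 3.2425 \cdot 10^{6} i$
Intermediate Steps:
$g{\left(N \right)} = 4 - \sqrt{2} \sqrt{N}$ ($g{\left(N \right)} = 4 - \sqrt{N + N} = 4 - \sqrt{2 N} = 4 - \sqrt{2} \sqrt{N}$)
$\left(2700518 - 1376786\right) \left(g{\left(h{\left(33,-3 \right)} \right)} + 4723218\right) = \left(2700518 - 1376786\right) \left(\left(4 - \sqrt{2} \sqrt{-3}\right) + 4723218\right) = 1323732 \left(\left(4 - \sqrt{2} i \sqrt{3}\right) + 4723218\right) = 1323732 \left(\left(4 - i \sqrt{6}\right) + 4723218\right) = 1323732 \left(4723222 - i \sqrt{6}\right) = 6252280104504 - 1323732 i \sqrt{6}$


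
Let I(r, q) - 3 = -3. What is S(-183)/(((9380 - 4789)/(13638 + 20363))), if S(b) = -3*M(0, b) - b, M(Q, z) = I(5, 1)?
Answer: 6222183/4591 ≈ 1355.3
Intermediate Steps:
I(r, q) = 0 (I(r, q) = 3 - 3 = 0)
M(Q, z) = 0
S(b) = -b (S(b) = -3*0 - b = 0 - b = -b)
S(-183)/(((9380 - 4789)/(13638 + 20363))) = (-1*(-183))/(((9380 - 4789)/(13638 + 20363))) = 183/((4591/34001)) = 183/((4591*(1/34001))) = 183/(4591/34001) = 183*(34001/4591) = 6222183/4591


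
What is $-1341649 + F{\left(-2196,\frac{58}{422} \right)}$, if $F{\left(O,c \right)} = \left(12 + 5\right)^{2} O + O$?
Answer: $-1978489$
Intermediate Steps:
$F{\left(O,c \right)} = 290 O$ ($F{\left(O,c \right)} = 17^{2} O + O = 289 O + O = 290 O$)
$-1341649 + F{\left(-2196,\frac{58}{422} \right)} = -1341649 + 290 \left(-2196\right) = -1341649 - 636840 = -1978489$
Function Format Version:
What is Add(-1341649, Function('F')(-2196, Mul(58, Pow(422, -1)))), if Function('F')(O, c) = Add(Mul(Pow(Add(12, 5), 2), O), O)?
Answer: -1978489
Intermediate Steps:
Function('F')(O, c) = Mul(290, O) (Function('F')(O, c) = Add(Mul(Pow(17, 2), O), O) = Add(Mul(289, O), O) = Mul(290, O))
Add(-1341649, Function('F')(-2196, Mul(58, Pow(422, -1)))) = Add(-1341649, Mul(290, -2196)) = Add(-1341649, -636840) = -1978489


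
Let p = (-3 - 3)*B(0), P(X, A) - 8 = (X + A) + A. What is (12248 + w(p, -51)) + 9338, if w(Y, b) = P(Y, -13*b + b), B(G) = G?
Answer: 22818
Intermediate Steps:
P(X, A) = 8 + X + 2*A (P(X, A) = 8 + ((X + A) + A) = 8 + ((A + X) + A) = 8 + (X + 2*A) = 8 + X + 2*A)
p = 0 (p = (-3 - 3)*0 = -6*0 = 0)
w(Y, b) = 8 + Y - 24*b (w(Y, b) = 8 + Y + 2*(-13*b + b) = 8 + Y + 2*(-12*b) = 8 + Y - 24*b)
(12248 + w(p, -51)) + 9338 = (12248 + (8 + 0 - 24*(-51))) + 9338 = (12248 + (8 + 0 + 1224)) + 9338 = (12248 + 1232) + 9338 = 13480 + 9338 = 22818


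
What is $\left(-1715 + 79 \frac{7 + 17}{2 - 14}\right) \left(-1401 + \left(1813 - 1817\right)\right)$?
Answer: $2631565$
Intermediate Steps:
$\left(-1715 + 79 \frac{7 + 17}{2 - 14}\right) \left(-1401 + \left(1813 - 1817\right)\right) = \left(-1715 + 79 \frac{24}{-12}\right) \left(-1401 + \left(1813 - 1817\right)\right) = \left(-1715 + 79 \cdot 24 \left(- \frac{1}{12}\right)\right) \left(-1401 - 4\right) = \left(-1715 + 79 \left(-2\right)\right) \left(-1405\right) = \left(-1715 - 158\right) \left(-1405\right) = \left(-1873\right) \left(-1405\right) = 2631565$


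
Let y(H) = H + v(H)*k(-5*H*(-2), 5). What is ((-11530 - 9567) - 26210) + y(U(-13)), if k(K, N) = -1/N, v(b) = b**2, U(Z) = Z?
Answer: -236769/5 ≈ -47354.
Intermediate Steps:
y(H) = H - H**2/5 (y(H) = H + H**2*(-1/5) = H - H**2/5)
((-11530 - 9567) - 26210) + y(U(-13)) = ((-11530 - 9567) - 26210) + (1/5)*(-13)*(5 - 1*(-13)) = (-21097 - 26210) + (1/5)*(-13)*(5 + 13) = -47307 + (1/5)*(-13)*18 = -47307 - 234/5 = -236769/5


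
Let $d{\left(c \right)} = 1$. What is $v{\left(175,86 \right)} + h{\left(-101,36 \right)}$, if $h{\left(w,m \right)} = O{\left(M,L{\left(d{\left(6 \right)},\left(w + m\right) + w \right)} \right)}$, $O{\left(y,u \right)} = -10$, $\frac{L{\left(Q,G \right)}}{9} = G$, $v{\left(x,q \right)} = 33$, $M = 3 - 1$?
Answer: $23$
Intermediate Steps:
$M = 2$
$L{\left(Q,G \right)} = 9 G$
$h{\left(w,m \right)} = -10$
$v{\left(175,86 \right)} + h{\left(-101,36 \right)} = 33 - 10 = 23$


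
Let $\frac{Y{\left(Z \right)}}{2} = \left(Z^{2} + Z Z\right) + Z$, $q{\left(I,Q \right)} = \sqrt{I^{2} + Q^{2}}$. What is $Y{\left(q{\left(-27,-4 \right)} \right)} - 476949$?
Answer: $-473969 + 2 \sqrt{745} \approx -4.7391 \cdot 10^{5}$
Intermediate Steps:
$Y{\left(Z \right)} = 2 Z + 4 Z^{2}$ ($Y{\left(Z \right)} = 2 \left(\left(Z^{2} + Z Z\right) + Z\right) = 2 \left(\left(Z^{2} + Z^{2}\right) + Z\right) = 2 \left(2 Z^{2} + Z\right) = 2 \left(Z + 2 Z^{2}\right) = 2 Z + 4 Z^{2}$)
$Y{\left(q{\left(-27,-4 \right)} \right)} - 476949 = 2 \sqrt{\left(-27\right)^{2} + \left(-4\right)^{2}} \left(1 + 2 \sqrt{\left(-27\right)^{2} + \left(-4\right)^{2}}\right) - 476949 = 2 \sqrt{729 + 16} \left(1 + 2 \sqrt{729 + 16}\right) - 476949 = 2 \sqrt{745} \left(1 + 2 \sqrt{745}\right) - 476949 = -476949 + 2 \sqrt{745} \left(1 + 2 \sqrt{745}\right)$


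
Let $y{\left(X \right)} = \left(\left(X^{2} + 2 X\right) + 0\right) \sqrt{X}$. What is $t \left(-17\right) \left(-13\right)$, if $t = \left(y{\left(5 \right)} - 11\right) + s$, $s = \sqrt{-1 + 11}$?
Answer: $-2431 + 221 \sqrt{10} + 7735 \sqrt{5} \approx 15564.0$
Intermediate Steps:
$s = \sqrt{10} \approx 3.1623$
$y{\left(X \right)} = \sqrt{X} \left(X^{2} + 2 X\right)$ ($y{\left(X \right)} = \left(X^{2} + 2 X\right) \sqrt{X} = \sqrt{X} \left(X^{2} + 2 X\right)$)
$t = -11 + \sqrt{10} + 35 \sqrt{5}$ ($t = \left(5^{\frac{3}{2}} \left(2 + 5\right) - 11\right) + \sqrt{10} = \left(5 \sqrt{5} \cdot 7 - 11\right) + \sqrt{10} = \left(35 \sqrt{5} - 11\right) + \sqrt{10} = \left(-11 + 35 \sqrt{5}\right) + \sqrt{10} = -11 + \sqrt{10} + 35 \sqrt{5} \approx 70.425$)
$t \left(-17\right) \left(-13\right) = \left(-11 + \sqrt{10} + 35 \sqrt{5}\right) \left(-17\right) \left(-13\right) = \left(187 - 595 \sqrt{5} - 17 \sqrt{10}\right) \left(-13\right) = -2431 + 221 \sqrt{10} + 7735 \sqrt{5}$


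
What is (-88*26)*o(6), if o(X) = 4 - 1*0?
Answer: -9152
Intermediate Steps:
o(X) = 4 (o(X) = 4 + 0 = 4)
(-88*26)*o(6) = -88*26*4 = -2288*4 = -9152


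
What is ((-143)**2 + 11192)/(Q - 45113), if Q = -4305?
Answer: -31641/49418 ≈ -0.64027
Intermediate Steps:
((-143)**2 + 11192)/(Q - 45113) = ((-143)**2 + 11192)/(-4305 - 45113) = (20449 + 11192)/(-49418) = 31641*(-1/49418) = -31641/49418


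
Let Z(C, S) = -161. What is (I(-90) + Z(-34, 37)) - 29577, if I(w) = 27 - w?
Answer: -29621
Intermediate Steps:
(I(-90) + Z(-34, 37)) - 29577 = ((27 - 1*(-90)) - 161) - 29577 = ((27 + 90) - 161) - 29577 = (117 - 161) - 29577 = -44 - 29577 = -29621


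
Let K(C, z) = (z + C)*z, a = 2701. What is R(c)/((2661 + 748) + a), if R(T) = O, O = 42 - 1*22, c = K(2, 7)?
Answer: 2/611 ≈ 0.0032733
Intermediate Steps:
K(C, z) = z*(C + z) (K(C, z) = (C + z)*z = z*(C + z))
c = 63 (c = 7*(2 + 7) = 7*9 = 63)
O = 20 (O = 42 - 22 = 20)
R(T) = 20
R(c)/((2661 + 748) + a) = 20/((2661 + 748) + 2701) = 20/(3409 + 2701) = 20/6110 = 20*(1/6110) = 2/611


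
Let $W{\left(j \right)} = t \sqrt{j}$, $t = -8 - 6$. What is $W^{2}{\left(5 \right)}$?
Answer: $980$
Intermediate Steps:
$t = -14$ ($t = -8 - 6 = -14$)
$W{\left(j \right)} = - 14 \sqrt{j}$
$W^{2}{\left(5 \right)} = \left(- 14 \sqrt{5}\right)^{2} = 980$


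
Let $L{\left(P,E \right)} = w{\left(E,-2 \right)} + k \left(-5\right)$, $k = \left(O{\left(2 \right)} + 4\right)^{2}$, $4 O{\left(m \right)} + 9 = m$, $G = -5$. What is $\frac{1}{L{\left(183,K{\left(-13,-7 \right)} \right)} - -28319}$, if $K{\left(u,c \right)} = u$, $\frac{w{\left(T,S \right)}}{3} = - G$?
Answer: $\frac{16}{452939} \approx 3.5325 \cdot 10^{-5}$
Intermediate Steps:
$w{\left(T,S \right)} = 15$ ($w{\left(T,S \right)} = 3 \left(\left(-1\right) \left(-5\right)\right) = 3 \cdot 5 = 15$)
$O{\left(m \right)} = - \frac{9}{4} + \frac{m}{4}$
$k = \frac{81}{16}$ ($k = \left(\left(- \frac{9}{4} + \frac{1}{4} \cdot 2\right) + 4\right)^{2} = \left(\left(- \frac{9}{4} + \frac{1}{2}\right) + 4\right)^{2} = \left(- \frac{7}{4} + 4\right)^{2} = \left(\frac{9}{4}\right)^{2} = \frac{81}{16} \approx 5.0625$)
$L{\left(P,E \right)} = - \frac{165}{16}$ ($L{\left(P,E \right)} = 15 + \frac{81}{16} \left(-5\right) = 15 - \frac{405}{16} = - \frac{165}{16}$)
$\frac{1}{L{\left(183,K{\left(-13,-7 \right)} \right)} - -28319} = \frac{1}{- \frac{165}{16} - -28319} = \frac{1}{- \frac{165}{16} + 28319} = \frac{1}{\frac{452939}{16}} = \frac{16}{452939}$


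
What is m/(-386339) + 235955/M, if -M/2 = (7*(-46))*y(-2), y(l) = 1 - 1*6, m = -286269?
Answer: -18047366513/248802316 ≈ -72.537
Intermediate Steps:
y(l) = -5 (y(l) = 1 - 6 = -5)
M = -3220 (M = -2*7*(-46)*(-5) = -(-644)*(-5) = -2*1610 = -3220)
m/(-386339) + 235955/M = -286269/(-386339) + 235955/(-3220) = -286269*(-1/386339) + 235955*(-1/3220) = 286269/386339 - 47191/644 = -18047366513/248802316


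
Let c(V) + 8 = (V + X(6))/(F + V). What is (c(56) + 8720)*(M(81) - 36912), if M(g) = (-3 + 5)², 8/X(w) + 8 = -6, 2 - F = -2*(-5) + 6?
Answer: -47273907064/147 ≈ -3.2159e+8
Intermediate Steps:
F = -14 (F = 2 - (-2*(-5) + 6) = 2 - (10 + 6) = 2 - 1*16 = 2 - 16 = -14)
X(w) = -4/7 (X(w) = 8/(-8 - 6) = 8/(-14) = 8*(-1/14) = -4/7)
M(g) = 4 (M(g) = 2² = 4)
c(V) = -8 + (-4/7 + V)/(-14 + V) (c(V) = -8 + (V - 4/7)/(-14 + V) = -8 + (-4/7 + V)/(-14 + V))
(c(56) + 8720)*(M(81) - 36912) = ((780 - 49*56)/(7*(-14 + 56)) + 8720)*(4 - 36912) = ((⅐)*(780 - 2744)/42 + 8720)*(-36908) = ((⅐)*(1/42)*(-1964) + 8720)*(-36908) = (-982/147 + 8720)*(-36908) = (1280858/147)*(-36908) = -47273907064/147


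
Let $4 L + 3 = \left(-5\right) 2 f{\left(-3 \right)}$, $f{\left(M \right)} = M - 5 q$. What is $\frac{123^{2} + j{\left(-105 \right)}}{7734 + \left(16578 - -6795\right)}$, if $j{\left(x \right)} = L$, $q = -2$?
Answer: $\frac{60443}{124428} \approx 0.48577$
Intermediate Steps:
$f{\left(M \right)} = 10 + M$ ($f{\left(M \right)} = M - -10 = M + 10 = 10 + M$)
$L = - \frac{73}{4}$ ($L = - \frac{3}{4} + \frac{\left(-5\right) 2 \left(10 - 3\right)}{4} = - \frac{3}{4} + \frac{\left(-10\right) 7}{4} = - \frac{3}{4} + \frac{1}{4} \left(-70\right) = - \frac{3}{4} - \frac{35}{2} = - \frac{73}{4} \approx -18.25$)
$j{\left(x \right)} = - \frac{73}{4}$
$\frac{123^{2} + j{\left(-105 \right)}}{7734 + \left(16578 - -6795\right)} = \frac{123^{2} - \frac{73}{4}}{7734 + \left(16578 - -6795\right)} = \frac{15129 - \frac{73}{4}}{7734 + \left(16578 + 6795\right)} = \frac{60443}{4 \left(7734 + 23373\right)} = \frac{60443}{4 \cdot 31107} = \frac{60443}{4} \cdot \frac{1}{31107} = \frac{60443}{124428}$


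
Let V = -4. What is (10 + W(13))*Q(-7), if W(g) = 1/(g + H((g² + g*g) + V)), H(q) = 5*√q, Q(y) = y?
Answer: -572579/8181 - 35*√334/8181 ≈ -70.067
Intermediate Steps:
W(g) = 1/(g + 5*√(-4 + 2*g²)) (W(g) = 1/(g + 5*√((g² + g*g) - 4)) = 1/(g + 5*√((g² + g²) - 4)) = 1/(g + 5*√(2*g² - 4)) = 1/(g + 5*√(-4 + 2*g²)))
(10 + W(13))*Q(-7) = (10 + 1/(13 + 5*√2*√(-2 + 13²)))*(-7) = (10 + 1/(13 + 5*√2*√(-2 + 169)))*(-7) = (10 + 1/(13 + 5*√2*√167))*(-7) = (10 + 1/(13 + 5*√334))*(-7) = -70 - 7/(13 + 5*√334)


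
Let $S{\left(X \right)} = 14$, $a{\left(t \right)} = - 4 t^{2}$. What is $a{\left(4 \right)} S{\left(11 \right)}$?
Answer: $-896$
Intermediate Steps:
$a{\left(4 \right)} S{\left(11 \right)} = - 4 \cdot 4^{2} \cdot 14 = \left(-4\right) 16 \cdot 14 = \left(-64\right) 14 = -896$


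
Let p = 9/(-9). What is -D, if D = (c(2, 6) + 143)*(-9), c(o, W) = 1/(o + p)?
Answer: 1296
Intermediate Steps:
p = -1 (p = 9*(-⅑) = -1)
c(o, W) = 1/(-1 + o) (c(o, W) = 1/(o - 1) = 1/(-1 + o))
D = -1296 (D = (1/(-1 + 2) + 143)*(-9) = (1/1 + 143)*(-9) = (1 + 143)*(-9) = 144*(-9) = -1296)
-D = -1*(-1296) = 1296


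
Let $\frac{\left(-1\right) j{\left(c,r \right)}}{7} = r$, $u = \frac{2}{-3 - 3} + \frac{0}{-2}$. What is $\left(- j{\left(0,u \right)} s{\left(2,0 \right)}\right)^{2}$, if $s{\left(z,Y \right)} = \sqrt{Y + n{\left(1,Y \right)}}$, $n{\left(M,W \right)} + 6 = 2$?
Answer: $- \frac{196}{9} \approx -21.778$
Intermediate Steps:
$n{\left(M,W \right)} = -4$ ($n{\left(M,W \right)} = -6 + 2 = -4$)
$u = - \frac{1}{3}$ ($u = \frac{2}{-3 - 3} + 0 \left(- \frac{1}{2}\right) = \frac{2}{-6} + 0 = 2 \left(- \frac{1}{6}\right) + 0 = - \frac{1}{3} + 0 = - \frac{1}{3} \approx -0.33333$)
$s{\left(z,Y \right)} = \sqrt{-4 + Y}$ ($s{\left(z,Y \right)} = \sqrt{Y - 4} = \sqrt{-4 + Y}$)
$j{\left(c,r \right)} = - 7 r$
$\left(- j{\left(0,u \right)} s{\left(2,0 \right)}\right)^{2} = \left(- \frac{\left(-7\right) \left(-1\right)}{3} \sqrt{-4 + 0}\right)^{2} = \left(\left(-1\right) \frac{7}{3} \sqrt{-4}\right)^{2} = \left(- \frac{7 \cdot 2 i}{3}\right)^{2} = \left(- \frac{14 i}{3}\right)^{2} = - \frac{196}{9}$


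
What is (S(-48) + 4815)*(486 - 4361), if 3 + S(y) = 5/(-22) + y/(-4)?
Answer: -411226625/22 ≈ -1.8692e+7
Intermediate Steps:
S(y) = -71/22 - y/4 (S(y) = -3 + (5/(-22) + y/(-4)) = -3 + (5*(-1/22) + y*(-1/4)) = -3 + (-5/22 - y/4) = -71/22 - y/4)
(S(-48) + 4815)*(486 - 4361) = ((-71/22 - 1/4*(-48)) + 4815)*(486 - 4361) = ((-71/22 + 12) + 4815)*(-3875) = (193/22 + 4815)*(-3875) = (106123/22)*(-3875) = -411226625/22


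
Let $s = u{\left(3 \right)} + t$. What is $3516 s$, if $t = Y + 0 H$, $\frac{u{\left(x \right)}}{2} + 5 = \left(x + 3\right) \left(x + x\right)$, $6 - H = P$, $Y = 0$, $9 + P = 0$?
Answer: $217992$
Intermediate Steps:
$P = -9$ ($P = -9 + 0 = -9$)
$H = 15$ ($H = 6 - -9 = 6 + 9 = 15$)
$u{\left(x \right)} = -10 + 4 x \left(3 + x\right)$ ($u{\left(x \right)} = -10 + 2 \left(x + 3\right) \left(x + x\right) = -10 + 2 \left(3 + x\right) 2 x = -10 + 2 \cdot 2 x \left(3 + x\right) = -10 + 4 x \left(3 + x\right)$)
$t = 0$ ($t = 0 + 0 \cdot 15 = 0 + 0 = 0$)
$s = 62$ ($s = \left(-10 + 4 \cdot 3^{2} + 12 \cdot 3\right) + 0 = \left(-10 + 4 \cdot 9 + 36\right) + 0 = \left(-10 + 36 + 36\right) + 0 = 62 + 0 = 62$)
$3516 s = 3516 \cdot 62 = 217992$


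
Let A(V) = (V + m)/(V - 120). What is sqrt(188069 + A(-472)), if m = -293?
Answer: sqrt(4119491681)/148 ≈ 433.67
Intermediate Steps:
A(V) = (-293 + V)/(-120 + V) (A(V) = (V - 293)/(V - 120) = (-293 + V)/(-120 + V))
sqrt(188069 + A(-472)) = sqrt(188069 + (-293 - 472)/(-120 - 472)) = sqrt(188069 - 765/(-592)) = sqrt(188069 - 1/592*(-765)) = sqrt(188069 + 765/592) = sqrt(111337613/592) = sqrt(4119491681)/148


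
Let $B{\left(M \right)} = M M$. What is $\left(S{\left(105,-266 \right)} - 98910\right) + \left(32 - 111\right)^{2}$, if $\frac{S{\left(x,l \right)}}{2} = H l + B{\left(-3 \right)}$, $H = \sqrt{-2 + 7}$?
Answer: $-92651 - 532 \sqrt{5} \approx -93841.0$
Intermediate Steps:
$B{\left(M \right)} = M^{2}$
$H = \sqrt{5} \approx 2.2361$
$S{\left(x,l \right)} = 18 + 2 l \sqrt{5}$ ($S{\left(x,l \right)} = 2 \left(\sqrt{5} l + \left(-3\right)^{2}\right) = 2 \left(l \sqrt{5} + 9\right) = 2 \left(9 + l \sqrt{5}\right) = 18 + 2 l \sqrt{5}$)
$\left(S{\left(105,-266 \right)} - 98910\right) + \left(32 - 111\right)^{2} = \left(\left(18 + 2 \left(-266\right) \sqrt{5}\right) - 98910\right) + \left(32 - 111\right)^{2} = \left(\left(18 - 532 \sqrt{5}\right) - 98910\right) + \left(-79\right)^{2} = \left(-98892 - 532 \sqrt{5}\right) + 6241 = -92651 - 532 \sqrt{5}$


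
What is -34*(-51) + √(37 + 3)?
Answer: 1734 + 2*√10 ≈ 1740.3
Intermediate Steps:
-34*(-51) + √(37 + 3) = 1734 + √40 = 1734 + 2*√10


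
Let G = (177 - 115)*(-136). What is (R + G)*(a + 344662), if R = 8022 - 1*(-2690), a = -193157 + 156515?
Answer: 702285600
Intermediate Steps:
a = -36642
G = -8432 (G = 62*(-136) = -8432)
R = 10712 (R = 8022 + 2690 = 10712)
(R + G)*(a + 344662) = (10712 - 8432)*(-36642 + 344662) = 2280*308020 = 702285600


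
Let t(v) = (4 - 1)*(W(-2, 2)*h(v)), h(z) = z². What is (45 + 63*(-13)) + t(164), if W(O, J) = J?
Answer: 160602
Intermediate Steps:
t(v) = 6*v² (t(v) = (4 - 1)*(2*v²) = 3*(2*v²) = 6*v²)
(45 + 63*(-13)) + t(164) = (45 + 63*(-13)) + 6*164² = (45 - 819) + 6*26896 = -774 + 161376 = 160602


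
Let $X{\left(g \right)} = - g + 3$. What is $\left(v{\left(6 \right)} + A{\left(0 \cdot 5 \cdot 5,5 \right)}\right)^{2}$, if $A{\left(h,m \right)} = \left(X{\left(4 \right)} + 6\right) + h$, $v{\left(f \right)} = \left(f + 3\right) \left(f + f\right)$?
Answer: $12769$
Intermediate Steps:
$X{\left(g \right)} = 3 - g$
$v{\left(f \right)} = 2 f \left(3 + f\right)$ ($v{\left(f \right)} = \left(3 + f\right) 2 f = 2 f \left(3 + f\right)$)
$A{\left(h,m \right)} = 5 + h$ ($A{\left(h,m \right)} = \left(\left(3 - 4\right) + 6\right) + h = \left(-1 + 6\right) + h = 5 + h$)
$\left(v{\left(6 \right)} + A{\left(0 \cdot 5 \cdot 5,5 \right)}\right)^{2} = \left(2 \cdot 6 \left(3 + 6\right) + \left(5 + 0 \cdot 5 \cdot 5\right)\right)^{2} = \left(2 \cdot 6 \cdot 9 + \left(5 + 0 \cdot 5\right)\right)^{2} = \left(108 + \left(5 + 0\right)\right)^{2} = \left(108 + 5\right)^{2} = 113^{2} = 12769$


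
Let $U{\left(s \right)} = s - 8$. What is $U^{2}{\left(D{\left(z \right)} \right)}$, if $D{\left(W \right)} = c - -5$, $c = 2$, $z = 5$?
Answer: $1$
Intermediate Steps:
$D{\left(W \right)} = 7$ ($D{\left(W \right)} = 2 - -5 = 2 + 5 = 7$)
$U{\left(s \right)} = -8 + s$
$U^{2}{\left(D{\left(z \right)} \right)} = \left(-8 + 7\right)^{2} = \left(-1\right)^{2} = 1$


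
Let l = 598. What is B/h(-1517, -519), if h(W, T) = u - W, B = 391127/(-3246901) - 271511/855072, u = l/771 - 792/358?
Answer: -55940157876780665/193567291862371790496 ≈ -0.00028900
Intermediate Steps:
u = -198274/138009 (u = 598/771 - 792/358 = 598*(1/771) - 792*1/358 = 598/771 - 396/179 = -198274/138009 ≈ -1.4367)
B = -1216011083555/2776334131872 (B = 391127*(-1/3246901) - 271511*1/855072 = -391127/3246901 - 271511/855072 = -1216011083555/2776334131872 ≈ -0.43799)
h(W, T) = -198274/138009 - W
B/h(-1517, -519) = -1216011083555/(2776334131872*(-198274/138009 - 1*(-1517))) = -1216011083555/(2776334131872*(-198274/138009 + 1517)) = -1216011083555/(2776334131872*209161379/138009) = -1216011083555/2776334131872*138009/209161379 = -55940157876780665/193567291862371790496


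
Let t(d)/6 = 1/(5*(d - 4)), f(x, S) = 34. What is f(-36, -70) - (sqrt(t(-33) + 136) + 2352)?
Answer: -2318 - sqrt(4653490)/185 ≈ -2329.7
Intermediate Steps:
t(d) = 6/(-20 + 5*d) (t(d) = 6/((5*(d - 4))) = 6/((5*(-4 + d))) = 6/(-20 + 5*d))
f(-36, -70) - (sqrt(t(-33) + 136) + 2352) = 34 - (sqrt(6/(5*(-4 - 33)) + 136) + 2352) = 34 - (sqrt((6/5)/(-37) + 136) + 2352) = 34 - (sqrt((6/5)*(-1/37) + 136) + 2352) = 34 - (sqrt(-6/185 + 136) + 2352) = 34 - (sqrt(25154/185) + 2352) = 34 - (sqrt(4653490)/185 + 2352) = 34 - (2352 + sqrt(4653490)/185) = 34 + (-2352 - sqrt(4653490)/185) = -2318 - sqrt(4653490)/185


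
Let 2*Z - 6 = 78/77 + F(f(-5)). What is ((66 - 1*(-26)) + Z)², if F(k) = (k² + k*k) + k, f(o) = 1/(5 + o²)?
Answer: 2738885981764/300155625 ≈ 9124.9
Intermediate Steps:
F(k) = k + 2*k² (F(k) = (k² + k²) + k = 2*k² + k = k + 2*k²)
Z = 61058/17325 (Z = 3 + (78/77 + (1 + 2/(5 + (-5)²))/(5 + (-5)²))/2 = 3 + (78*(1/77) + (1 + 2/(5 + 25))/(5 + 25))/2 = 3 + (78/77 + (1 + 2/30)/30)/2 = 3 + (78/77 + (1 + 2*(1/30))/30)/2 = 3 + (78/77 + (1 + 1/15)/30)/2 = 3 + (78/77 + (1/30)*(16/15))/2 = 3 + (78/77 + 8/225)/2 = 3 + (½)*(18166/17325) = 3 + 9083/17325 = 61058/17325 ≈ 3.5243)
((66 - 1*(-26)) + Z)² = ((66 - 1*(-26)) + 61058/17325)² = ((66 + 26) + 61058/17325)² = (92 + 61058/17325)² = (1654958/17325)² = 2738885981764/300155625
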